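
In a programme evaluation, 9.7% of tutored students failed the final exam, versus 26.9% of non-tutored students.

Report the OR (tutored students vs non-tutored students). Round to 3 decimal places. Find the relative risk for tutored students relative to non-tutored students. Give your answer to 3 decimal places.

OR = 0.292; RR = 0.361

odds, tutored students = 0.0970/0.9030 = 0.1074
odds, non-tutored students = 0.2690/0.7310 = 0.3680
OR = 0.1074 / 0.3680 = 0.292
RR = 0.0970 / 0.2690 = 0.361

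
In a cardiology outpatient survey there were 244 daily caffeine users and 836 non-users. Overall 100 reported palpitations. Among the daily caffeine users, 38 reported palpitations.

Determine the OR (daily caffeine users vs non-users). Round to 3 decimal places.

OR: 2.303

daily caffeine users without the outcome: 244 − 38 = 206
non-users with the outcome: 100 − 38 = 62
non-users without the outcome: 836 − 62 = 774
OR = (38 × 774) / (206 × 62) = 29412/12772 ≈ 2.303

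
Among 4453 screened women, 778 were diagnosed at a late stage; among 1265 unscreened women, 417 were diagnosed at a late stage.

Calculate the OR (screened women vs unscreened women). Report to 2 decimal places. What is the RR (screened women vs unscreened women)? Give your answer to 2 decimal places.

OR = 0.43; RR = 0.53

odds, screened women = 778/3675 = 0.2117
odds, unscreened women = 417/848 = 0.4917
OR = 0.2117 / 0.4917 = 0.43
risk, screened women = 778/4453 = 0.1747
risk, unscreened women = 417/1265 = 0.3296
RR = 0.1747 / 0.3296 = 0.53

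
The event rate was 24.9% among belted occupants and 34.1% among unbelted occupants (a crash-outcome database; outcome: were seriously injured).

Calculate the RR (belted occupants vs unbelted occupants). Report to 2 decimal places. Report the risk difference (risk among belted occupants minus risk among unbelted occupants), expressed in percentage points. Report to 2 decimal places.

RR = 0.73; RD = -9.20

RR = 0.2490 / 0.3410 = 0.73
risk difference = 0.2490 − 0.3410 = -0.0920 → -9.20 percentage points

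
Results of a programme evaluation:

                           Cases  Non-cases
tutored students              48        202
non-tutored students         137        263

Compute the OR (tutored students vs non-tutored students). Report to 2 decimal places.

OR = (48 × 263) / (202 × 137) = 12624/27674 ≈ 0.46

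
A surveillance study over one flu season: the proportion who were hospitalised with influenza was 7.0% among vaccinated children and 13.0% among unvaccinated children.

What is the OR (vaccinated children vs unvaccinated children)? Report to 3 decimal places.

OR = 0.504

odds, vaccinated children = 0.0700/0.9300 = 0.0753
odds, unvaccinated children = 0.1300/0.8700 = 0.1494
OR = 0.0753 / 0.1494 = 0.504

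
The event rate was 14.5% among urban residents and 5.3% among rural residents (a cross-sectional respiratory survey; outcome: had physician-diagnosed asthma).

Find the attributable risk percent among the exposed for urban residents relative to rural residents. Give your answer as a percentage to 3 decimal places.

AR% = (0.1450 − 0.0530) / 0.1450 = 0.6345 → 63.448%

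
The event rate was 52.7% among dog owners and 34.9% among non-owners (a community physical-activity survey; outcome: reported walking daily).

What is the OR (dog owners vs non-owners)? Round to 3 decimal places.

2.078

odds, dog owners = 0.5270/0.4730 = 1.1142
odds, non-owners = 0.3490/0.6510 = 0.5361
OR = 1.1142 / 0.5361 = 2.078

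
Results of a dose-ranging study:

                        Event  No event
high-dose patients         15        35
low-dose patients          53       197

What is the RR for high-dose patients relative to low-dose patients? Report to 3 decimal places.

RR: 1.415

risk, high-dose patients = 15/50 = 0.3000
risk, low-dose patients = 53/250 = 0.2120
RR = 0.3000 / 0.2120 = 1.415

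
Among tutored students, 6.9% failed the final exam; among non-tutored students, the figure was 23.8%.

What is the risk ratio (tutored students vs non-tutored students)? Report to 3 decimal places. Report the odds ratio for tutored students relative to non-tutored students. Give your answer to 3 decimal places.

RR = 0.0690 / 0.2380 = 0.290
odds, tutored students = 0.0690/0.9310 = 0.0741
odds, non-tutored students = 0.2380/0.7620 = 0.3123
OR = 0.0741 / 0.3123 = 0.237

RR = 0.290; OR = 0.237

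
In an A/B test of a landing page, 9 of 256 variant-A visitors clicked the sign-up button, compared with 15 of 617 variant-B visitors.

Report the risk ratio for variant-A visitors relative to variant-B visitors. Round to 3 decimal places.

RR: 1.446

risk, variant-A visitors = 9/256 = 0.03516
risk, variant-B visitors = 15/617 = 0.02431
RR = 0.03516 / 0.02431 = 1.446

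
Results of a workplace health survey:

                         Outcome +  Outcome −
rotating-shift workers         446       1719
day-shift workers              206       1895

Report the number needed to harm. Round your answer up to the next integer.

risk, rotating-shift workers = 446/2165 = 0.206005
risk, day-shift workers = 206/2101 = 0.098049
absolute risk difference = 0.107956
1 / 0.107956 = 9.263 → round up → 10

NNH ≈ 10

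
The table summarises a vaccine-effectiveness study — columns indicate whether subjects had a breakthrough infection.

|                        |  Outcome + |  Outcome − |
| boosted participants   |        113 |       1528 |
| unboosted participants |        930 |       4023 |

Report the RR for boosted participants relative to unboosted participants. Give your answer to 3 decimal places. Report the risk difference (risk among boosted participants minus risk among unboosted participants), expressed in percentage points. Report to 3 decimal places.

risk, boosted participants = 113/1641 = 0.0689
risk, unboosted participants = 930/4953 = 0.1878
RR = 0.0689 / 0.1878 = 0.367
risk difference = 0.0689 − 0.1878 = -0.1189 → -11.890 percentage points

RR = 0.367; RD = -11.890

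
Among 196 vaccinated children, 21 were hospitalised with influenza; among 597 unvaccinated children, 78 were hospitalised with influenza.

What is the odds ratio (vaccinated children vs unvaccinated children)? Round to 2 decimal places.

OR = (21 × 519) / (175 × 78) = 10899/13650 ≈ 0.80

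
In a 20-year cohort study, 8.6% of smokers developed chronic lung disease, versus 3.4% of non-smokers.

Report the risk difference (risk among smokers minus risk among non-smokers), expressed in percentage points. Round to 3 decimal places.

RD ≈ 5.200

risk difference = 0.08600 − 0.03400 = 0.05200 → 5.200 percentage points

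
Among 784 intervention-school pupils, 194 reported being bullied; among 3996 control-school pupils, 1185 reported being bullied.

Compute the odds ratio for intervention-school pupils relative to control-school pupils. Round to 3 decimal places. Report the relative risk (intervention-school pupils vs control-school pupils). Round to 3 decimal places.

OR = 0.780; RR = 0.834

OR = (194 × 2811) / (590 × 1185) = 545334/699150 ≈ 0.780
risk, intervention-school pupils = 194/784 = 0.2474
risk, control-school pupils = 1185/3996 = 0.2965
RR = 0.2474 / 0.2965 = 0.834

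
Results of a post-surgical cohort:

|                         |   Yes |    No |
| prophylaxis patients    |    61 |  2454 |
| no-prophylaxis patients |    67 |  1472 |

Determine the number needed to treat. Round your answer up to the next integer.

risk, prophylaxis patients = 61/2515 = 0.024254
risk, no-prophylaxis patients = 67/1539 = 0.043535
absolute risk difference = 0.019280
1 / 0.019280 = 51.867 → round up → 52

52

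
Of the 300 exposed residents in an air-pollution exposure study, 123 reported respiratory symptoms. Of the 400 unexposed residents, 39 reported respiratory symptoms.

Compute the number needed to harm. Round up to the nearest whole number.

4

risk, exposed residents = 123/300 = 0.410000
risk, unexposed residents = 39/400 = 0.097500
absolute risk difference = 0.312500
1 / 0.312500 = 3.200 → round up → 4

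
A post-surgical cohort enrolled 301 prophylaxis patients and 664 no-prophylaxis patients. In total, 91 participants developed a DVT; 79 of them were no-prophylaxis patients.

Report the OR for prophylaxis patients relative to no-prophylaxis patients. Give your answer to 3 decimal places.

prophylaxis patients with the outcome: 91 − 79 = 12
prophylaxis patients without the outcome: 301 − 12 = 289
no-prophylaxis patients without the outcome: 664 − 79 = 585
OR = (12 × 585) / (289 × 79) = 7020/22831 ≈ 0.307

0.307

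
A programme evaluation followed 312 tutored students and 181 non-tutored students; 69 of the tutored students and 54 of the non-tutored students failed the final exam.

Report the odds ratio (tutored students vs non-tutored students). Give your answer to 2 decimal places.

OR = (69 × 127) / (243 × 54) = 8763/13122 ≈ 0.67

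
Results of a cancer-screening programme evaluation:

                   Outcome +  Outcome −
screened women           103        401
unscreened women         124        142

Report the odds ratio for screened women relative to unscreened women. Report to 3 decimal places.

odds, screened women = 103/401 = 0.2569
odds, unscreened women = 124/142 = 0.8732
OR = 0.2569 / 0.8732 = 0.294

0.294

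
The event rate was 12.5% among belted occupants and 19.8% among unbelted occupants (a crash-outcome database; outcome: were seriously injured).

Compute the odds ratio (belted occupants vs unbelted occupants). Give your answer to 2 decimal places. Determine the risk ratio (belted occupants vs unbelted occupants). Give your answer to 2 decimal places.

OR = 0.58; RR = 0.63

odds, belted occupants = 0.1250/0.8750 = 0.1429
odds, unbelted occupants = 0.1980/0.8020 = 0.2469
OR = 0.1429 / 0.2469 = 0.58
RR = 0.1250 / 0.1980 = 0.63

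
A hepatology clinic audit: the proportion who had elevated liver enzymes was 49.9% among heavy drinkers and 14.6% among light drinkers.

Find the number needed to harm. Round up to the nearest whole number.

3

absolute risk difference = 0.353000
1 / 0.353000 = 2.833 → round up → 3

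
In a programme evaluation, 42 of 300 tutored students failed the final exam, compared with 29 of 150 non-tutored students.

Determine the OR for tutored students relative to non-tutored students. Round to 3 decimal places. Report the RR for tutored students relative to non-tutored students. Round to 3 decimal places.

OR = 0.679; RR = 0.724

OR = (42 × 121) / (258 × 29) = 5082/7482 ≈ 0.679
risk, tutored students = 42/300 = 0.1400
risk, non-tutored students = 29/150 = 0.1933
RR = 0.1400 / 0.1933 = 0.724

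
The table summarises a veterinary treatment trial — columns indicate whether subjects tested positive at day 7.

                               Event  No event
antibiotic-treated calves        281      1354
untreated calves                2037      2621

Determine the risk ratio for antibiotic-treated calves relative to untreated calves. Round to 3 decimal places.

risk, antibiotic-treated calves = 281/1635 = 0.1719
risk, untreated calves = 2037/4658 = 0.4373
RR = 0.1719 / 0.4373 = 0.393

RR ≈ 0.393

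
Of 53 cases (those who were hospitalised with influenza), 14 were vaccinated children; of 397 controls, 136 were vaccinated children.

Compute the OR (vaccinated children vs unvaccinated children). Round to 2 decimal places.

OR = (14 × 261) / (136 × 39) = 3654/5304 ≈ 0.69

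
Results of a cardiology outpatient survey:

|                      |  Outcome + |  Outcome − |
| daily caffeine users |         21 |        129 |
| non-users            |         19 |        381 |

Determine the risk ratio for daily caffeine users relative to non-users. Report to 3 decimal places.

2.947

risk, daily caffeine users = 21/150 = 0.14000
risk, non-users = 19/400 = 0.04750
RR = 0.14000 / 0.04750 = 2.947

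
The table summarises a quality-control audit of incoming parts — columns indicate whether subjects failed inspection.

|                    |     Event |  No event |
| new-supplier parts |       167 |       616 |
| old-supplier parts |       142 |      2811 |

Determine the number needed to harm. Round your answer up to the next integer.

risk, new-supplier parts = 167/783 = 0.213282
risk, old-supplier parts = 142/2953 = 0.048087
absolute risk difference = 0.165196
1 / 0.165196 = 6.053 → round up → 7

7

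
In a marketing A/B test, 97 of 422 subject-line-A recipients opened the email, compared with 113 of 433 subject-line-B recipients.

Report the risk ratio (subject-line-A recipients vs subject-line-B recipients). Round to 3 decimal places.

risk, subject-line-A recipients = 97/422 = 0.2299
risk, subject-line-B recipients = 113/433 = 0.2610
RR = 0.2299 / 0.2610 = 0.881

RR = 0.881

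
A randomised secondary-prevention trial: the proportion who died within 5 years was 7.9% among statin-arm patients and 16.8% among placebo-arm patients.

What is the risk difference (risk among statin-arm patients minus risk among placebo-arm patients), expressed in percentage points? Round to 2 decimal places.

risk difference = 0.0790 − 0.1680 = -0.0890 → -8.90 percentage points

RD = -8.90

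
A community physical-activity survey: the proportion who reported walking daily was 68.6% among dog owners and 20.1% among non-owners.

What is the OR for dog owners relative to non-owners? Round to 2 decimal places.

8.68

odds, dog owners = 0.6860/0.3140 = 2.1847
odds, non-owners = 0.2010/0.7990 = 0.2516
OR = 2.1847 / 0.2516 = 8.68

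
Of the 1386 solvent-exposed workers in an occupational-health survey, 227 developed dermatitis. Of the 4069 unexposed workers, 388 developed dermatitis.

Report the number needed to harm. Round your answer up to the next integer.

risk, solvent-exposed workers = 227/1386 = 0.163781
risk, unexposed workers = 388/4069 = 0.095355
absolute risk difference = 0.068426
1 / 0.068426 = 14.614 → round up → 15

NNH ≈ 15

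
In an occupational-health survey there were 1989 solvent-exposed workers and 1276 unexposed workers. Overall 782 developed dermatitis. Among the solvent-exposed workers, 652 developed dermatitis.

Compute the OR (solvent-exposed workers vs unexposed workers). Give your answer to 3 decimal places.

OR: 4.299

solvent-exposed workers without the outcome: 1989 − 652 = 1337
unexposed workers with the outcome: 782 − 652 = 130
unexposed workers without the outcome: 1276 − 130 = 1146
OR = (652 × 1146) / (1337 × 130) = 747192/173810 ≈ 4.299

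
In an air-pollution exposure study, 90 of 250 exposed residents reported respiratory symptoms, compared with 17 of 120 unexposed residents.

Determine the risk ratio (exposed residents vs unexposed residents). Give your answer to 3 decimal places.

risk, exposed residents = 90/250 = 0.3600
risk, unexposed residents = 17/120 = 0.1417
RR = 0.3600 / 0.1417 = 2.541

2.541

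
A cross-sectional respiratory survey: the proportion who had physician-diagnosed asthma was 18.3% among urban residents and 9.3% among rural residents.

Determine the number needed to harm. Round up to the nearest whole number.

NNH = 12

absolute risk difference = 0.090000
1 / 0.090000 = 11.111 → round up → 12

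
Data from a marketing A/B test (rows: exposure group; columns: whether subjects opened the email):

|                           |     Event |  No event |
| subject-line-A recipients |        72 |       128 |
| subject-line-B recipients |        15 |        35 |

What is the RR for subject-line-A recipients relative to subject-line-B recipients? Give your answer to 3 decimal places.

RR = 1.200

risk, subject-line-A recipients = 72/200 = 0.3600
risk, subject-line-B recipients = 15/50 = 0.3000
RR = 0.3600 / 0.3000 = 1.200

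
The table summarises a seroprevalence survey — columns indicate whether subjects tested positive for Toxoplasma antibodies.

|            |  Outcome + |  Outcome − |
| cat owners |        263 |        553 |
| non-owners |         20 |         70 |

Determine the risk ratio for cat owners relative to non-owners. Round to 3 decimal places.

risk, cat owners = 263/816 = 0.3223
risk, non-owners = 20/90 = 0.2222
RR = 0.3223 / 0.2222 = 1.450

RR ≈ 1.450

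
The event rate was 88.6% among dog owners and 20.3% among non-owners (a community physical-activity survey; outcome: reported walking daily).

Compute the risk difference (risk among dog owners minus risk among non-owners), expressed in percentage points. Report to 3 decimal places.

68.300

risk difference = 0.8860 − 0.2030 = 0.6830 → 68.300 percentage points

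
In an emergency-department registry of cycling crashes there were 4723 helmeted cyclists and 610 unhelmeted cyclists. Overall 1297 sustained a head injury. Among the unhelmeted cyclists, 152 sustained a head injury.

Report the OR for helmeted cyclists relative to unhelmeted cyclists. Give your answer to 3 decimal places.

OR ≈ 0.964

helmeted cyclists with the outcome: 1297 − 152 = 1145
helmeted cyclists without the outcome: 4723 − 1145 = 3578
unhelmeted cyclists without the outcome: 610 − 152 = 458
OR = (1145 × 458) / (3578 × 152) = 524410/543856 ≈ 0.964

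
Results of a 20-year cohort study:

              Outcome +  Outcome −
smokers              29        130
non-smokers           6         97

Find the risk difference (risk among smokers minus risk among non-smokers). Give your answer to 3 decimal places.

risk, smokers = 29/159 = 0.1824
risk, non-smokers = 6/103 = 0.0583
risk difference = 0.1824 − 0.0583 = 0.124

0.124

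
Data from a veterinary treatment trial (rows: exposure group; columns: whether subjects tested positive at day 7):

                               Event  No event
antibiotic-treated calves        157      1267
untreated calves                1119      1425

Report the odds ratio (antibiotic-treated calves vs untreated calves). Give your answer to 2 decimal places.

odds, antibiotic-treated calves = 157/1267 = 0.1239
odds, untreated calves = 1119/1425 = 0.7853
OR = 0.1239 / 0.7853 = 0.16

0.16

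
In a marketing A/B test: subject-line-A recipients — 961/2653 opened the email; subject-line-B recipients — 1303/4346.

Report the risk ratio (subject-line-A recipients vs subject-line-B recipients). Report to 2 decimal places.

risk, subject-line-A recipients = 961/2653 = 0.3622
risk, subject-line-B recipients = 1303/4346 = 0.2998
RR = 0.3622 / 0.2998 = 1.21

1.21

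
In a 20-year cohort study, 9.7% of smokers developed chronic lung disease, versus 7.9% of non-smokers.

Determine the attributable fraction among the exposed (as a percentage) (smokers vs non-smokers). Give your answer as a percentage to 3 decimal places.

AR% = (0.0970 − 0.0790) / 0.0970 = 0.1856 → 18.557%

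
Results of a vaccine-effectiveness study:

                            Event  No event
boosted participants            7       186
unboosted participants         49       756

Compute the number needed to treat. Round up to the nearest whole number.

risk, boosted participants = 7/193 = 0.036269
risk, unboosted participants = 49/805 = 0.060870
absolute risk difference = 0.024600
1 / 0.024600 = 40.650 → round up → 41

41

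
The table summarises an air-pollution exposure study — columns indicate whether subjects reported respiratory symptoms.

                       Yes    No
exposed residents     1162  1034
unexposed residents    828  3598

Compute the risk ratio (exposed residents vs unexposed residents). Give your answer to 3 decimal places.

2.828

risk, exposed residents = 1162/2196 = 0.5291
risk, unexposed residents = 828/4426 = 0.1871
RR = 0.5291 / 0.1871 = 2.828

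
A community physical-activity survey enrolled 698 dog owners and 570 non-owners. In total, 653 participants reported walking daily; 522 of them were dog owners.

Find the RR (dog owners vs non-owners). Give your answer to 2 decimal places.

dog owners without the outcome: 698 − 522 = 176
non-owners with the outcome: 653 − 522 = 131
non-owners without the outcome: 570 − 131 = 439
risk, dog owners = 522/698 = 0.7479
risk, non-owners = 131/570 = 0.2298
RR = 0.7479 / 0.2298 = 3.25

3.25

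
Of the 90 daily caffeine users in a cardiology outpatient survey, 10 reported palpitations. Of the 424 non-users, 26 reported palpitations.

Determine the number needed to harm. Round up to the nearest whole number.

NNH = 21

risk, daily caffeine users = 10/90 = 0.111111
risk, non-users = 26/424 = 0.061321
absolute risk difference = 0.049790
1 / 0.049790 = 20.084 → round up → 21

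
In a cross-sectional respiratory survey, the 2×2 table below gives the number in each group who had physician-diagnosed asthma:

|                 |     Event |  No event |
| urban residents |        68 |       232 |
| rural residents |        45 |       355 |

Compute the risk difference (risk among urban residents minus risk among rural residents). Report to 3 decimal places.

RD: 0.114

risk, urban residents = 68/300 = 0.2267
risk, rural residents = 45/400 = 0.1125
risk difference = 0.2267 − 0.1125 = 0.114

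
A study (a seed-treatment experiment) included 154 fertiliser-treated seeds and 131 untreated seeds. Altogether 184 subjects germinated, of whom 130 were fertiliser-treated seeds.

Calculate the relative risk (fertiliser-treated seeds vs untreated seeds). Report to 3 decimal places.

fertiliser-treated seeds without the outcome: 154 − 130 = 24
untreated seeds with the outcome: 184 − 130 = 54
untreated seeds without the outcome: 131 − 54 = 77
risk, fertiliser-treated seeds = 130/154 = 0.8442
risk, untreated seeds = 54/131 = 0.4122
RR = 0.8442 / 0.4122 = 2.048

RR ≈ 2.048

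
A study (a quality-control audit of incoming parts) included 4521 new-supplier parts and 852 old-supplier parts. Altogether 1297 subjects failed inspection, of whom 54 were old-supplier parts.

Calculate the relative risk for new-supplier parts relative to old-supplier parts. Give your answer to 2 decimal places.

4.34

new-supplier parts with the outcome: 1297 − 54 = 1243
new-supplier parts without the outcome: 4521 − 1243 = 3278
old-supplier parts without the outcome: 852 − 54 = 798
risk, new-supplier parts = 1243/4521 = 0.2749
risk, old-supplier parts = 54/852 = 0.0634
RR = 0.2749 / 0.0634 = 4.34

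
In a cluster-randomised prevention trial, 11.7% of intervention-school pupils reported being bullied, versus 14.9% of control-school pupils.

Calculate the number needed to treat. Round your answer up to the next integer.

NNT = 32

absolute risk difference = 0.032000
1 / 0.032000 = 31.250 → round up → 32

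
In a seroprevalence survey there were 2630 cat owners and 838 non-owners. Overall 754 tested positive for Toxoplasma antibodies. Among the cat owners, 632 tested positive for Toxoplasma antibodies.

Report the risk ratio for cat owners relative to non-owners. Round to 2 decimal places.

1.65

cat owners without the outcome: 2630 − 632 = 1998
non-owners with the outcome: 754 − 632 = 122
non-owners without the outcome: 838 − 122 = 716
risk, cat owners = 632/2630 = 0.2403
risk, non-owners = 122/838 = 0.1456
RR = 0.2403 / 0.1456 = 1.65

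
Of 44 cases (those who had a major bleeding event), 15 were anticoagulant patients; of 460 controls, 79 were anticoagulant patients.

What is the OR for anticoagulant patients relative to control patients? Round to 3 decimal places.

OR ≈ 2.495

odds, anticoagulant patients = 15/79 = 0.1899
odds, control patients = 29/381 = 0.0761
OR = 0.1899 / 0.0761 = 2.495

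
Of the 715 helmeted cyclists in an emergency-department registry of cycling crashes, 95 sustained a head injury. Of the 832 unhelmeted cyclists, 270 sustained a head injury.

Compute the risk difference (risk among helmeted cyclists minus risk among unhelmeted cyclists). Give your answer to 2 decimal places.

risk, helmeted cyclists = 95/715 = 0.1329
risk, unhelmeted cyclists = 270/832 = 0.3245
risk difference = 0.1329 − 0.3245 = -0.19

-0.19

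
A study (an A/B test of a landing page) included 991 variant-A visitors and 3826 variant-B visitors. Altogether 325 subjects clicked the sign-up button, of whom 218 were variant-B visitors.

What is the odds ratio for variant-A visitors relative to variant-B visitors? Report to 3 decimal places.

variant-A visitors with the outcome: 325 − 218 = 107
variant-A visitors without the outcome: 991 − 107 = 884
variant-B visitors without the outcome: 3826 − 218 = 3608
odds, variant-A visitors = 107/884 = 0.1210
odds, variant-B visitors = 218/3608 = 0.0604
OR = 0.1210 / 0.0604 = 2.003

2.003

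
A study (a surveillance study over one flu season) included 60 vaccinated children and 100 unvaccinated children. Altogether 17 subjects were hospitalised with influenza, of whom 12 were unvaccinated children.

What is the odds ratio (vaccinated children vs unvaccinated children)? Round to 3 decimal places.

vaccinated children with the outcome: 17 − 12 = 5
vaccinated children without the outcome: 60 − 5 = 55
unvaccinated children without the outcome: 100 − 12 = 88
OR = (5 × 88) / (55 × 12) = 440/660 ≈ 0.667

0.667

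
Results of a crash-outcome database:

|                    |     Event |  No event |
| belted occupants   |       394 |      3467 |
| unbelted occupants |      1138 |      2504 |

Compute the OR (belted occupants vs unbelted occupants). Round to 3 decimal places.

odds, belted occupants = 394/3467 = 0.1136
odds, unbelted occupants = 1138/2504 = 0.4545
OR = 0.1136 / 0.4545 = 0.250

OR: 0.250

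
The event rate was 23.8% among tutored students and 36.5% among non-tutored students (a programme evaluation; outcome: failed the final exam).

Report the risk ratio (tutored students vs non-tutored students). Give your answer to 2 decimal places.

RR = 0.2380 / 0.3650 = 0.65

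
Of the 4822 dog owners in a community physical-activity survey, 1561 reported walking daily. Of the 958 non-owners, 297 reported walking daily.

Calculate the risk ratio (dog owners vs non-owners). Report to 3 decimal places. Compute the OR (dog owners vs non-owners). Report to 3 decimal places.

risk, dog owners = 1561/4822 = 0.3237
risk, non-owners = 297/958 = 0.3100
RR = 0.3237 / 0.3100 = 1.044
OR = (1561 × 661) / (3261 × 297) = 1031821/968517 ≈ 1.065

RR = 1.044; OR = 1.065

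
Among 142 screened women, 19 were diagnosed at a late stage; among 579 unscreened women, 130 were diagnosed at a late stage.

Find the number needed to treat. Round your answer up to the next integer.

NNT: 12

risk, screened women = 19/142 = 0.133803
risk, unscreened women = 130/579 = 0.224525
absolute risk difference = 0.090722
1 / 0.090722 = 11.023 → round up → 12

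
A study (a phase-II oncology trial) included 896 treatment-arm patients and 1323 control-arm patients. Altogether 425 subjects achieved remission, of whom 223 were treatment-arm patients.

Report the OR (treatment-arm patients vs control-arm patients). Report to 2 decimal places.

OR = 1.84

treatment-arm patients without the outcome: 896 − 223 = 673
control-arm patients with the outcome: 425 − 223 = 202
control-arm patients without the outcome: 1323 − 202 = 1121
odds, treatment-arm patients = 223/673 = 0.3314
odds, control-arm patients = 202/1121 = 0.1802
OR = 0.3314 / 0.1802 = 1.84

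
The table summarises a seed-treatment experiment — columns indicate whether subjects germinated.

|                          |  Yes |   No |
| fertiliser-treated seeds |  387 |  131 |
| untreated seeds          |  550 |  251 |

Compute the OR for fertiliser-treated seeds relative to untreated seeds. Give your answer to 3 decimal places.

odds, fertiliser-treated seeds = 387/131 = 2.9542
odds, untreated seeds = 550/251 = 2.1912
OR = 2.9542 / 2.1912 = 1.348

1.348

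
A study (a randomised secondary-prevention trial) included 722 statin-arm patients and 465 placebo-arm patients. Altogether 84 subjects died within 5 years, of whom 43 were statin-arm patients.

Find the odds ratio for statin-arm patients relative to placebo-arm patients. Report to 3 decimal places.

0.655

statin-arm patients without the outcome: 722 − 43 = 679
placebo-arm patients with the outcome: 84 − 43 = 41
placebo-arm patients without the outcome: 465 − 41 = 424
OR = (43 × 424) / (679 × 41) = 18232/27839 ≈ 0.655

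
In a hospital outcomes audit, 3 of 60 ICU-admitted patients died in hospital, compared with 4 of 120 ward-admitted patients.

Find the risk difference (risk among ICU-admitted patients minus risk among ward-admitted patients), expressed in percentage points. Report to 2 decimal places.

RD ≈ 1.67

risk, ICU-admitted patients = 3/60 = 0.05000
risk, ward-admitted patients = 4/120 = 0.03333
risk difference = 0.05000 − 0.03333 = 0.01667 → 1.67 percentage points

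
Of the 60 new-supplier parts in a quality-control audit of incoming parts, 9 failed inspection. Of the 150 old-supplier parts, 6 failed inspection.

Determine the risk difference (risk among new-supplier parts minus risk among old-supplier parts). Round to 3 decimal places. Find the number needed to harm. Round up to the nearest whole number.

risk, new-supplier parts = 9/60 = 0.15000
risk, old-supplier parts = 6/150 = 0.04000
risk difference = 0.15000 − 0.04000 = 0.110
absolute risk difference = 0.110000
1 / 0.110000 = 9.091 → round up → 10

RD = 0.110; NNH = 10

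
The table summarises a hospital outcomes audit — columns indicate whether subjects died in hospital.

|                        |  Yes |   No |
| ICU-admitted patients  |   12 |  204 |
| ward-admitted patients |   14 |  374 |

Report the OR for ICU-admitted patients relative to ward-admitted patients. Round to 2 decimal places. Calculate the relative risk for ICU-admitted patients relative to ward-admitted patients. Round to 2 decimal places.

OR = (12 × 374) / (204 × 14) = 4488/2856 ≈ 1.57
risk, ICU-admitted patients = 12/216 = 0.05556
risk, ward-admitted patients = 14/388 = 0.03608
RR = 0.05556 / 0.03608 = 1.54

OR = 1.57; RR = 1.54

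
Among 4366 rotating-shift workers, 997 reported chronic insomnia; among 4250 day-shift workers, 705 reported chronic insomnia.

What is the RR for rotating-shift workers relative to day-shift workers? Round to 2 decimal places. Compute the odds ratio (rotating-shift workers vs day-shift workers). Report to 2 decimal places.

RR = 1.38; OR = 1.49

risk, rotating-shift workers = 997/4366 = 0.2284
risk, day-shift workers = 705/4250 = 0.1659
RR = 0.2284 / 0.1659 = 1.38
odds, rotating-shift workers = 997/3369 = 0.2959
odds, day-shift workers = 705/3545 = 0.1989
OR = 0.2959 / 0.1989 = 1.49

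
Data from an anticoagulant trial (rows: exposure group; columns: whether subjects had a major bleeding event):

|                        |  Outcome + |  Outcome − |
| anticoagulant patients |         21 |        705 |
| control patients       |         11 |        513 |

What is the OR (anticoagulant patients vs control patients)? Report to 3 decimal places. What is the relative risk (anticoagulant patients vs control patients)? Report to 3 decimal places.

OR = (21 × 513) / (705 × 11) = 10773/7755 ≈ 1.389
risk, anticoagulant patients = 21/726 = 0.02893
risk, control patients = 11/524 = 0.02099
RR = 0.02893 / 0.02099 = 1.378

OR = 1.389; RR = 1.378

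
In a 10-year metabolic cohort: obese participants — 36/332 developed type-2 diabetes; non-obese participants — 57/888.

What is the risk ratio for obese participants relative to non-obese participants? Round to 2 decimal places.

1.69

risk, obese participants = 36/332 = 0.1084
risk, non-obese participants = 57/888 = 0.0642
RR = 0.1084 / 0.0642 = 1.69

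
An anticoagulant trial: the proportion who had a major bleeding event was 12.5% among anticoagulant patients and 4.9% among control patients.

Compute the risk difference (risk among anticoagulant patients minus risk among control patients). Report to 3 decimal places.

risk difference = 0.12500 − 0.04900 = 0.076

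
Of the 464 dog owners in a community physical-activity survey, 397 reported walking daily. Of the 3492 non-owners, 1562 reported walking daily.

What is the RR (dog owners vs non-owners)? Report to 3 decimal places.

RR = 1.913

risk, dog owners = 397/464 = 0.8556
risk, non-owners = 1562/3492 = 0.4473
RR = 0.8556 / 0.4473 = 1.913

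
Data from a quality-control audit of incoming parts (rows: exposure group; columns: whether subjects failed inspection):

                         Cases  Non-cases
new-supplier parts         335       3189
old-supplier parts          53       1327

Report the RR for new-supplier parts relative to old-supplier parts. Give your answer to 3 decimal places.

risk, new-supplier parts = 335/3524 = 0.09506
risk, old-supplier parts = 53/1380 = 0.03841
RR = 0.09506 / 0.03841 = 2.475

RR = 2.475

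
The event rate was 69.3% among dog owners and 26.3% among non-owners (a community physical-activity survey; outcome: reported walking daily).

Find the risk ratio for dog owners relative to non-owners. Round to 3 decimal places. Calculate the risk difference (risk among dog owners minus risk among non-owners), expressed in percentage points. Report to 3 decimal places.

RR = 2.635; RD = 43.000

RR = 0.6930 / 0.2630 = 2.635
risk difference = 0.6930 − 0.2630 = 0.4300 → 43.000 percentage points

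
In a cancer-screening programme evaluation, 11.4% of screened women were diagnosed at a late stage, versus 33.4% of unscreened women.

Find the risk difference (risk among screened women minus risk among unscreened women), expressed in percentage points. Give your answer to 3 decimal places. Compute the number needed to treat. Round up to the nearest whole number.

RD = -22.000; NNT = 5

risk difference = 0.1140 − 0.3340 = -0.2200 → -22.000 percentage points
absolute risk difference = 0.220000
1 / 0.220000 = 4.545 → round up → 5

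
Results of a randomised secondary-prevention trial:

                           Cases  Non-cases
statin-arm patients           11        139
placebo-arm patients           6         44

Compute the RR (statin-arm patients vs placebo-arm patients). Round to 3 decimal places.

risk, statin-arm patients = 11/150 = 0.0733
risk, placebo-arm patients = 6/50 = 0.1200
RR = 0.0733 / 0.1200 = 0.611

RR ≈ 0.611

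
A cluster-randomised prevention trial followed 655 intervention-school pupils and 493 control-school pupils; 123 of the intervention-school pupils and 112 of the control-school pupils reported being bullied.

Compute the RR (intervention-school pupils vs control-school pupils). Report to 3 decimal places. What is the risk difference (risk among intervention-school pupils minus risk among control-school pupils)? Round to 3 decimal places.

RR = 0.827; RD = -0.039

risk, intervention-school pupils = 123/655 = 0.1878
risk, control-school pupils = 112/493 = 0.2272
RR = 0.1878 / 0.2272 = 0.827
risk difference = 0.1878 − 0.2272 = -0.039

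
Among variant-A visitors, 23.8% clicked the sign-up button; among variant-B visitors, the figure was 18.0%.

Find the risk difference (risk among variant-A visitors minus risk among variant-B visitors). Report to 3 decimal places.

risk difference = 0.2380 − 0.1800 = 0.058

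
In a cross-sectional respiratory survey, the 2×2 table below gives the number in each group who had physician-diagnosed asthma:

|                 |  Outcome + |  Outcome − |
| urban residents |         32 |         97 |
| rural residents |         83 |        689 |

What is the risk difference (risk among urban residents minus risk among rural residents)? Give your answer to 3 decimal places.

risk, urban residents = 32/129 = 0.2481
risk, rural residents = 83/772 = 0.1075
risk difference = 0.2481 − 0.1075 = 0.141

0.141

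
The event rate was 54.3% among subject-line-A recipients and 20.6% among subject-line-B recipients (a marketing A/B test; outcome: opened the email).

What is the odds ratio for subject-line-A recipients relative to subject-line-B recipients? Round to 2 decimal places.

OR ≈ 4.58

odds, subject-line-A recipients = 0.5430/0.4570 = 1.1882
odds, subject-line-B recipients = 0.2060/0.7940 = 0.2594
OR = 1.1882 / 0.2594 = 4.58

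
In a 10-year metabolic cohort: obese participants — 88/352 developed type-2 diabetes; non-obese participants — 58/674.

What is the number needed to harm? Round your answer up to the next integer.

7

risk, obese participants = 88/352 = 0.250000
risk, non-obese participants = 58/674 = 0.086053
absolute risk difference = 0.163947
1 / 0.163947 = 6.100 → round up → 7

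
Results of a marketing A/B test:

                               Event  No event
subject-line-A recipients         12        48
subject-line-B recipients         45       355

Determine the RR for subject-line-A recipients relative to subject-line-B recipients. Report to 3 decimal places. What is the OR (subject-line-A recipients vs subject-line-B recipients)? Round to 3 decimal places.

RR = 1.778; OR = 1.972

risk, subject-line-A recipients = 12/60 = 0.2000
risk, subject-line-B recipients = 45/400 = 0.1125
RR = 0.2000 / 0.1125 = 1.778
OR = (12 × 355) / (48 × 45) = 4260/2160 ≈ 1.972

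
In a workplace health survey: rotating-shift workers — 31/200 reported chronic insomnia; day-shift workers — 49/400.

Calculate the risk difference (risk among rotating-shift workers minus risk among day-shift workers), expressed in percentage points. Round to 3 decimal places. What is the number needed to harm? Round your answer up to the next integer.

risk, rotating-shift workers = 31/200 = 0.1550
risk, day-shift workers = 49/400 = 0.1225
risk difference = 0.1550 − 0.1225 = 0.0325 → 3.250 percentage points
absolute risk difference = 0.032500
1 / 0.032500 = 30.769 → round up → 31

RD = 3.250; NNH = 31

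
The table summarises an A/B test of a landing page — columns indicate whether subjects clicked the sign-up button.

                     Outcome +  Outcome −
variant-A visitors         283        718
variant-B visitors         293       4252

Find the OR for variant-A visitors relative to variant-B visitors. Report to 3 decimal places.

OR = (283 × 4252) / (718 × 293) = 1203316/210374 ≈ 5.720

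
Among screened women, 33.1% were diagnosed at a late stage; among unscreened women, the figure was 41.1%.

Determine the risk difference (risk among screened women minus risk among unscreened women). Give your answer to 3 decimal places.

risk difference = 0.3310 − 0.4110 = -0.080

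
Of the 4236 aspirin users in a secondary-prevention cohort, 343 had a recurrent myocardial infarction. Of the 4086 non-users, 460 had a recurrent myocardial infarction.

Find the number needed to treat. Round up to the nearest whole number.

risk, aspirin users = 343/4236 = 0.080973
risk, non-users = 460/4086 = 0.112580
absolute risk difference = 0.031607
1 / 0.031607 = 31.639 → round up → 32

NNT ≈ 32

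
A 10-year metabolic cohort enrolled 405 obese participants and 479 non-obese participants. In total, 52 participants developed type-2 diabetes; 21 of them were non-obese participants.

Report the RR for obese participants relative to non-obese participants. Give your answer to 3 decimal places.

1.746

obese participants with the outcome: 52 − 21 = 31
obese participants without the outcome: 405 − 31 = 374
non-obese participants without the outcome: 479 − 21 = 458
risk, obese participants = 31/405 = 0.07654
risk, non-obese participants = 21/479 = 0.04384
RR = 0.07654 / 0.04384 = 1.746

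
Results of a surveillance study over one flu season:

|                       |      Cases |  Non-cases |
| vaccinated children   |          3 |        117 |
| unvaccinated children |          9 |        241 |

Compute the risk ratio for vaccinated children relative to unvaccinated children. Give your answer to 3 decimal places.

RR ≈ 0.694

risk, vaccinated children = 3/120 = 0.02500
risk, unvaccinated children = 9/250 = 0.03600
RR = 0.02500 / 0.03600 = 0.694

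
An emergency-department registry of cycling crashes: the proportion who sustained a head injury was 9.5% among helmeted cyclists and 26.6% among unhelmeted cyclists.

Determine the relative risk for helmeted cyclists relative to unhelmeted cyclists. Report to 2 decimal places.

RR = 0.0950 / 0.2660 = 0.36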